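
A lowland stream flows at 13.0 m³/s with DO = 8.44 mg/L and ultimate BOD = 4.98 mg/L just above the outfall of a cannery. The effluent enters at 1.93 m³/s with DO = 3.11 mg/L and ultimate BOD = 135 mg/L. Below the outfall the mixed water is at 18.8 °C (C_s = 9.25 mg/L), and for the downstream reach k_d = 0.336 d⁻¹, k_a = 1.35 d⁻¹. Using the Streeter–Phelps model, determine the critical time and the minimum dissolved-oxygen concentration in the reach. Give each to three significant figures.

Mixed DO = (13.0×8.44 + 1.93×3.11)/(13.0+1.93) = 115.7/14.93 = 7.751 mg/L.
Mixed L₀ = (13.0×4.98 + 1.93×135)/(14.93) = 325.3/14.93 = 21.79 mg/L.
Initial deficit D₀ = C_s − DO₀ = 9.25 − 7.751 = 1.499 mg/L.
t_c = (1/1.014) ln[(1.35/0.336)(1 − 1.499×1.014/(0.336×21.79))] = 0.9862 × ln(3.184) = 1.142 d.
D_c = (0.336/1.35) × 21.79 × e^(−0.336×1.142) = 0.2489 × 21.79 × 0.6813 = 3.695 mg/L.
Minimum DO = 9.25 − 3.695 = 5.555 mg/L.

t_c ≈ 1.14 d; minimum DO ≈ 5.56 mg/L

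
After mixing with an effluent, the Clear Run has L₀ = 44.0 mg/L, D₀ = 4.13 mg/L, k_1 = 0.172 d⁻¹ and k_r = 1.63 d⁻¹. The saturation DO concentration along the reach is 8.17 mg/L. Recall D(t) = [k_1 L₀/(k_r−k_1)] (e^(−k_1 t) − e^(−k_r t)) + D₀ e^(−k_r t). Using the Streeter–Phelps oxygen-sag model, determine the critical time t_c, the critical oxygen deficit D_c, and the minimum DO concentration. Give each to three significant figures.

With k_r/k_1 = 9.477 and 1 − D₀(k_r−k_1)/(k_1 L₀) = 0.2043,
t_c = ln(9.477 × 0.2043) / (1.63 − 0.172) = ln(1.936) / 1.458 = 0.6609/1.458 = 0.4533 d.
D_c = (k_1/k_r) L₀ e^(−k_1 t_c) = (0.172/1.63) × 44.0 × e^(−0.172×0.4533) = 0.1055 × 44.0 × 0.9250 = 4.295 mg/L.
Minimum DO = C_s − D_c = 8.17 − 4.295 = 3.875 mg/L.

t_c ≈ 0.453 d; D_c ≈ 4.29 mg/L; min DO ≈ 3.88 mg/L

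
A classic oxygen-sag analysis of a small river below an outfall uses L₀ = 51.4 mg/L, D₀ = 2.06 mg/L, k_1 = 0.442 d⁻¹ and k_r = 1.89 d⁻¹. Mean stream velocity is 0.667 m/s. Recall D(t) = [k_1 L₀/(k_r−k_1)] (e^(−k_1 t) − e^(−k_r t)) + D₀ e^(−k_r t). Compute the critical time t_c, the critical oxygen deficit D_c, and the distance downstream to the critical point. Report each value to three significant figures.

t_c ≈ 0.906 d; D_c ≈ 8.05 mg/L; x_c ≈ 52.2 km

t_c = [1/(k_r−k_1)] ln[(k_r/k_1)(1 − D₀(k_r−k_1)/(k_1 L₀))]
= [1/(1.89−0.442)] ln[(1.89/0.442)(1 − 2.06×1.448/(0.442×51.4))]
= (1/1.448) ln[4.276 × 0.8687] = 0.6906 × ln(3.715) = 0.6906 × 1.312 = 0.9063 d.
L(t_c) = L₀ e^(−k_1 t_c) = 51.4 × 0.6699 = 34.43 mg/L, and at the critical point k_r D_c = k_1 L, so D_c = (0.442/1.89) × 34.43 = 8.053 mg/L.
x_c = v t_c = 0.667 m/s × 0.9063 d × 86400 s/d = 52230 m ≈ 52.2 km.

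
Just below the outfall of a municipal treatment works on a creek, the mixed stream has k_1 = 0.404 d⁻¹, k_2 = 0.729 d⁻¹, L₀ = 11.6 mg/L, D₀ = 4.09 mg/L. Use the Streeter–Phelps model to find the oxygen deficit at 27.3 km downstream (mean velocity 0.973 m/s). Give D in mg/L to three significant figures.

Travel time t = x/v = 27.3 km / (0.973 m/s) = 27300 m / 0.973 m/s = 28060 s = 0.3247 d.
k_1 L₀/(k_2−k_1) = 0.404×11.6/(0.729−0.404) = 4.686/0.3250 = 14.42 mg/L.
e^(−k_1 t) = e^(−0.404×0.3247) = 0.8770; e^(−k_2 t) = e^(−0.729×0.3247) = 0.7892.
D = 14.42 × (0.8770 − 0.7892) + 4.09 × 0.7892 = 1.267 + 3.228 = 4.495 mg/L.

D ≈ 4.49 mg/L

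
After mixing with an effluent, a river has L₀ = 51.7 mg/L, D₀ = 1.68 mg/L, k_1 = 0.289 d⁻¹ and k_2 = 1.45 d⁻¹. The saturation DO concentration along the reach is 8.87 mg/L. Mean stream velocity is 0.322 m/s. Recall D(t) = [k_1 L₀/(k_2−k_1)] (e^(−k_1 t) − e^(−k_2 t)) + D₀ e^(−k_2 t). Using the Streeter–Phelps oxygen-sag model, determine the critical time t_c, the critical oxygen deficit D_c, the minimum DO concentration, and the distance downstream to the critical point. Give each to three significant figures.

With k_2/k_1 = 5.017 and 1 − D₀(k_2−k_1)/(k_1 L₀) = 0.8695,
t_c = ln(5.017 × 0.8695) / (1.45 − 0.289) = ln(4.362) / 1.161 = 1.473/1.161 = 1.269 d.
D_c = (k_1/k_2) L₀ e^(−k_1 t_c) = (0.289/1.45) × 51.7 × e^(−0.289×1.269) = 0.1993 × 51.7 × 0.6930 = 7.141 mg/L.
Minimum DO = C_s − D_c = 8.87 − 7.141 = 1.729 mg/L.
x_c = v t_c = 0.322 m/s × 1.269 d × 86400 s/d = 35300 m ≈ 35.3 km.

t_c ≈ 1.27 d; D_c ≈ 7.14 mg/L; min DO ≈ 1.73 mg/L; x_c ≈ 35.3 km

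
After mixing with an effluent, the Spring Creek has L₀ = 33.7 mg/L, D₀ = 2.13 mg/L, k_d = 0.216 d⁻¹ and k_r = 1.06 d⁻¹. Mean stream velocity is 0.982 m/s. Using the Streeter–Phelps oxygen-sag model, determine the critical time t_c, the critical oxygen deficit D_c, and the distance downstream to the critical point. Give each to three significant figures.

With k_r/k_d = 4.907 and 1 − D₀(k_r−k_d)/(k_d L₀) = 0.7530,
t_c = ln(4.907 × 0.7530) / (1.06 − 0.216) = ln(3.695) / 0.8440 = 1.307/0.8440 = 1.549 d.
D_c = (k_d/k_r) L₀ e^(−k_d t_c) = (0.216/1.06) × 33.7 × e^(−0.216×1.549) = 0.2038 × 33.7 × 0.7157 = 4.915 mg/L.
x_c = v t_c = 0.982 m/s × 1.549 d × 86400 s/d = 131400 m ≈ 131 km.

t_c ≈ 1.55 d; D_c ≈ 4.91 mg/L; x_c ≈ 131 km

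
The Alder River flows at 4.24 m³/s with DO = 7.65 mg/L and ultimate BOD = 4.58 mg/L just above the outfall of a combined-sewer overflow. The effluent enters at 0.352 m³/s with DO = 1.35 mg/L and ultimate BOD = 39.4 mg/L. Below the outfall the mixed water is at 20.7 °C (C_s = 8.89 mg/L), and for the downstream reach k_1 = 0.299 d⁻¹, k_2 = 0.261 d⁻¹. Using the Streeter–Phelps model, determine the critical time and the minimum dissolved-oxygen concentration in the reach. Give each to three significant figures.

t_c ≈ 2.79 d; minimum DO ≈ 5.29 mg/L

Mixed DO = (4.24×7.65 + 0.352×1.35)/(4.24+0.352) = 32.91/4.592 = 7.167 mg/L.
Mixed L₀ = (4.24×4.58 + 0.352×39.4)/(4.592) = 33.29/4.592 = 7.249 mg/L.
Initial deficit D₀ = C_s − DO₀ = 8.89 − 7.167 = 1.723 mg/L.
t_c = (1/-0.03800) ln[(0.261/0.299)(1 − 1.723×-0.03800/(0.299×7.249))] = -26.32 × ln(0.8993) = 2.794 d.
D_c = (0.299/0.261) × 7.249 × e^(−0.299×2.794) = 1.146 × 7.249 × 0.4337 = 3.602 mg/L.
Minimum DO = 8.89 − 3.602 = 5.288 mg/L.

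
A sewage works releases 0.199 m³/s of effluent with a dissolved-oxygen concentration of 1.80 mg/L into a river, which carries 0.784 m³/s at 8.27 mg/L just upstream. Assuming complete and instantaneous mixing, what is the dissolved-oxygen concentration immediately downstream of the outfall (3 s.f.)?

6.96 mg/L

Flow-weighted mixing: C = (Q_r C_r + Q_w C_w)/(Q_r + Q_w)
= (0.784×8.27 + 0.199×1.80)/(0.784 + 0.199) = 6.842/0.9830 = 6.960 mg/L.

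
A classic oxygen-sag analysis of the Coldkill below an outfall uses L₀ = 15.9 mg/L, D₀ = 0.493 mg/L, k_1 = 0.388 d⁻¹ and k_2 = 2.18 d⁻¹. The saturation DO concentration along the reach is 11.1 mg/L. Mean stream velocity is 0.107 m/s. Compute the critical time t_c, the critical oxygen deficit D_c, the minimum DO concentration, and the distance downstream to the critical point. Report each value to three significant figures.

t_c ≈ 0.877 d; D_c ≈ 2.01 mg/L; min DO ≈ 9.09 mg/L; x_c ≈ 8.11 km

t_c = [1/(k_2−k_1)] ln[(k_2/k_1)(1 − D₀(k_2−k_1)/(k_1 L₀))]
= [1/(2.18−0.388)] ln[(2.18/0.388)(1 − 0.493×1.792/(0.388×15.9))]
= (1/1.792) ln[5.619 × 0.8568] = 0.5580 × ln(4.814) = 0.5580 × 1.572 = 0.8770 d.
D_c = (k_1/k_2) L₀ e^(−k_1 t_c) = (0.388/2.18) × 15.9 × e^(−0.388×0.8770) = 0.1780 × 15.9 × 0.7116 = 2.014 mg/L.
Minimum DO = C_s − D_c = 11.1 − 2.014 = 9.086 mg/L.
x_c = v t_c = 0.107 m/s × 0.8770 d × 86400 s/d = 8107 m ≈ 8.11 km.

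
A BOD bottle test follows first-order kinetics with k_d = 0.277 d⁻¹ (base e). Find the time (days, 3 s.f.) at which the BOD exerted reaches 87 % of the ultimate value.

t ≈ 7.37 d

y/L₀ = 1 − e^(−k_d t) = 0.87 ⇒ e^(−k_d t) = 0.130
t = −ln(0.130) / 0.277 = 2.040 / 0.277 = 7.365 d.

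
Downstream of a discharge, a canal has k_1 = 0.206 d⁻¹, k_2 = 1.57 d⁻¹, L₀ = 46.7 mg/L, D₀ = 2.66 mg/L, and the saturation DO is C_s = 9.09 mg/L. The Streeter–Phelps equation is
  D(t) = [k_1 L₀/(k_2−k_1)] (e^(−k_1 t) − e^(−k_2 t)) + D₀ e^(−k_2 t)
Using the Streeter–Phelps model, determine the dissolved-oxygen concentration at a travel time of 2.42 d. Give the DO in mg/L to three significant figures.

k_1 L₀/(k_2−k_1) = 0.206×46.7/(1.57−0.206) = 9.620/1.364 = 7.053 mg/L.
e^(−k_1 t) = e^(−0.206×2.420) = 0.6074; e^(−k_2 t) = e^(−1.57×2.420) = 0.02238.
D = 7.053 × (0.6074 − 0.02238) + 2.66 × 0.02238 = 4.126 + 0.05954 = 4.186 mg/L.
DO = C_s − D = 9.09 − 4.186 = 4.904 mg/L.

DO ≈ 4.90 mg/L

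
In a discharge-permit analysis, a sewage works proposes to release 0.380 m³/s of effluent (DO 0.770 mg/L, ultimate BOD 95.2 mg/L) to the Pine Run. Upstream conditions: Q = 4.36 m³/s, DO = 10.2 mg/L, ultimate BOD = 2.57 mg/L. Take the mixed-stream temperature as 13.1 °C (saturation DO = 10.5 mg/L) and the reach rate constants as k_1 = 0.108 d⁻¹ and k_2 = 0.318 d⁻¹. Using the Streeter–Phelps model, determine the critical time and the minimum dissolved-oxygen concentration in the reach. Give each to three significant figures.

Mixed DO = (4.36×10.2 + 0.380×0.770)/(4.36+0.380) = 44.76/4.740 = 9.444 mg/L.
Mixed L₀ = (4.36×2.57 + 0.380×95.2)/(4.740) = 47.38/4.740 = 9.996 mg/L.
Initial deficit D₀ = C_s − DO₀ = 10.5 − 9.444 = 1.056 mg/L.
t_c = (1/0.2100) ln[(0.318/0.108)(1 − 1.056×0.2100/(0.108×9.996))] = 4.762 × ln(2.340) = 4.048 d.
D_c = (0.108/0.318) × 9.996 × e^(−0.108×4.048) = 0.3396 × 9.996 × 0.6459 = 2.193 mg/L.
Minimum DO = 10.5 − 2.193 = 8.307 mg/L.

t_c ≈ 4.05 d; minimum DO ≈ 8.31 mg/L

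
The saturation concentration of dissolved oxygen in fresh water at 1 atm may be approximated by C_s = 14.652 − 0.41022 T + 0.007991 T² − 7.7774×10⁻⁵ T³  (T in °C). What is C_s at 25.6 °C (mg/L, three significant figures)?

C_s ≈ 8.08 mg/L

C_s = 14.652 − 0.41022×25.6 + 0.007991×25.6² − 7.7774×10⁻⁵×25.6³ = 8.083 mg/L.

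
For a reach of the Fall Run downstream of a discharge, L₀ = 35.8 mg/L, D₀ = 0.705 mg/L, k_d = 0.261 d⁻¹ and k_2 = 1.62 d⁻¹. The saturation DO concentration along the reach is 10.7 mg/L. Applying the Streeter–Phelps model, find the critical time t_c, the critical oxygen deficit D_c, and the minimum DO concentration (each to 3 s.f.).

t_c ≈ 1.26 d; D_c ≈ 4.15 mg/L; min DO ≈ 6.55 mg/L

With k_2/k_d = 6.207 and 1 − D₀(k_2−k_d)/(k_d L₀) = 0.8975,
t_c = ln(6.207 × 0.8975) / (1.62 − 0.261) = ln(5.570) / 1.359 = 1.717/1.359 = 1.264 d.
D_c = (k_d/k_2) L₀ e^(−k_d t_c) = (0.261/1.62) × 35.8 × e^(−0.261×1.264) = 0.1611 × 35.8 × 0.7190 = 4.147 mg/L.
Minimum DO = C_s − D_c = 10.7 − 4.147 = 6.553 mg/L.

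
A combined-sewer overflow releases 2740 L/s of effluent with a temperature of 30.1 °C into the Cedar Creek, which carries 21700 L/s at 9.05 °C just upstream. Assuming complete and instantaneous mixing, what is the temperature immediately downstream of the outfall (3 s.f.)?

Flow-weighted mixing: C = (Q_r C_r + Q_w C_w)/(Q_r + Q_w)
= (21700×9.05 + 2740×30.1)/(21700 + 2740) = 278900/24440 = 11.41 °C.

11.4 °C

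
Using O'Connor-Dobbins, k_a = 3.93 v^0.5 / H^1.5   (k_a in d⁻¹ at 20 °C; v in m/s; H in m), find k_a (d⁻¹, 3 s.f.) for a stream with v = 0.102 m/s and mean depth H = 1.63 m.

k_a ≈ 0.603 d⁻¹

k_a = 3.93 × 0.102^0.5 / 1.63^1.5 = 3.93 × 0.3194 / 2.081 = 0.6031 d⁻¹.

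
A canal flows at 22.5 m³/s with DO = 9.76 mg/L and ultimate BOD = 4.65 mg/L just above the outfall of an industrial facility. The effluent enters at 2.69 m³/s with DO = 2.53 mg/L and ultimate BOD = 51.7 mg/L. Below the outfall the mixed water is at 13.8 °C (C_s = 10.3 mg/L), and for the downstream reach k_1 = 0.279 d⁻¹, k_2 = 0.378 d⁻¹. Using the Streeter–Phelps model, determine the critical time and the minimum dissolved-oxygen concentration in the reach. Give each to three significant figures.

Mixed DO = (22.5×9.76 + 2.69×2.53)/(22.5+2.69) = 226.4/25.19 = 8.988 mg/L.
Mixed L₀ = (22.5×4.65 + 2.69×51.7)/(25.19) = 243.7/25.19 = 9.674 mg/L.
Initial deficit D₀ = C_s − DO₀ = 10.3 − 8.988 = 1.312 mg/L.
t_c = (1/0.09900) ln[(0.378/0.279)(1 − 1.312×0.09900/(0.279×9.674))] = 10.10 × ln(1.290) = 2.569 d.
D_c = (0.279/0.378) × 9.674 × e^(−0.279×2.569) = 0.7381 × 9.674 × 0.4883 = 3.487 mg/L.
Minimum DO = 10.3 − 3.487 = 6.813 mg/L.

t_c ≈ 2.57 d; minimum DO ≈ 6.81 mg/L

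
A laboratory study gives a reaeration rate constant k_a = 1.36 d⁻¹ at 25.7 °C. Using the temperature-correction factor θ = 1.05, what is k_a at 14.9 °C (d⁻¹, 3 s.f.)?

k_a(T₂) = k_a(T₁) · θ^(T₂−T₁) = 1.36 × 1.05^(14.9−25.7)
= 1.36 × 1.05^-10.8 = 1.36 × 0.5904 = 0.8030 d⁻¹.

k_a ≈ 0.803 d⁻¹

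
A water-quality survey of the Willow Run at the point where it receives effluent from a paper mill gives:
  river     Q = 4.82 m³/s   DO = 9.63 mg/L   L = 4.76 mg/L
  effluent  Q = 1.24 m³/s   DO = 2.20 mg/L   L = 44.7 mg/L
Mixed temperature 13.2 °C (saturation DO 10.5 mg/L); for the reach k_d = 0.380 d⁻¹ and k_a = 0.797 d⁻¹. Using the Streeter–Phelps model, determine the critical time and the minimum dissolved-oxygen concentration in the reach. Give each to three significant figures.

t_c ≈ 1.23 d; minimum DO ≈ 6.64 mg/L

Mixed DO = (4.82×9.63 + 1.24×2.20)/(4.82+1.24) = 49.14/6.060 = 8.110 mg/L.
Mixed L₀ = (4.82×4.76 + 1.24×44.7)/(6.060) = 78.37/6.060 = 12.93 mg/L.
Initial deficit D₀ = C_s − DO₀ = 10.5 − 8.110 = 2.390 mg/L.
t_c = (1/0.4170) ln[(0.797/0.380)(1 − 2.390×0.4170/(0.380×12.93))] = 2.398 × ln(1.672) = 1.233 d.
D_c = (0.380/0.797) × 12.93 × e^(−0.380×1.233) = 0.4768 × 12.93 × 0.6260 = 3.860 mg/L.
Minimum DO = 10.5 − 3.860 = 6.640 mg/L.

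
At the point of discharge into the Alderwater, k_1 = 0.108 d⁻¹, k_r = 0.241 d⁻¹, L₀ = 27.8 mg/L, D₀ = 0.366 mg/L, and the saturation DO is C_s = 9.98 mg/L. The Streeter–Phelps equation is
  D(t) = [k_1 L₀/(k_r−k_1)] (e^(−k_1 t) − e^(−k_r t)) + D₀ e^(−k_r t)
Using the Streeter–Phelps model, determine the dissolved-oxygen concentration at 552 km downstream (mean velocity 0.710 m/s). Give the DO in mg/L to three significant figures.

Travel time t = x/v = 552 km / (0.710 m/s) = 552000 m / 0.710 m/s = 777500 s = 8.998 d.
k_1 L₀/(k_r−k_1) = 0.108×27.8/(0.241−0.108) = 3.002/0.1330 = 22.57 mg/L.
e^(−k_1 t) = e^(−0.108×8.998) = 0.3784; e^(−k_r t) = e^(−0.241×8.998) = 0.1143.
D = 22.57 × (0.3784 − 0.1143) + 0.366 × 0.1143 = 5.961 + 0.04185 = 6.003 mg/L.
DO = C_s − D = 9.98 − 6.003 = 3.977 mg/L.

DO ≈ 3.98 mg/L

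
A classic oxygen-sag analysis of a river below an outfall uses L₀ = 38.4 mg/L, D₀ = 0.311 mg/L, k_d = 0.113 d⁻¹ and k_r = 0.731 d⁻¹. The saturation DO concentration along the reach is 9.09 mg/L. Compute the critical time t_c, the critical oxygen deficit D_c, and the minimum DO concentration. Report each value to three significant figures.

With k_r/k_d = 6.469 and 1 − D₀(k_r−k_d)/(k_d L₀) = 0.9557,
t_c = ln(6.469 × 0.9557) / (0.731 − 0.113) = ln(6.182) / 0.6180 = 1.822/0.6180 = 2.948 d.
D_c = (k_d/k_r) L₀ e^(−k_d t_c) = (0.113/0.731) × 38.4 × e^(−0.113×2.948) = 0.1546 × 38.4 × 0.7167 = 4.254 mg/L.
Minimum DO = C_s − D_c = 9.09 − 4.254 = 4.836 mg/L.

t_c ≈ 2.95 d; D_c ≈ 4.25 mg/L; min DO ≈ 4.84 mg/L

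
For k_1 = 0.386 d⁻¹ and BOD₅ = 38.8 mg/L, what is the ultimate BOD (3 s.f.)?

BOD₅ = L₀(1 − e^(−5k_1)) ⇒ L₀ = BOD₅ / (1 − e^(−5×0.386))
= 38.8 / (1 − 0.1451) = 38.8 / 0.8549 = 45.39 mg/L.

L₀ ≈ 45.4 mg/L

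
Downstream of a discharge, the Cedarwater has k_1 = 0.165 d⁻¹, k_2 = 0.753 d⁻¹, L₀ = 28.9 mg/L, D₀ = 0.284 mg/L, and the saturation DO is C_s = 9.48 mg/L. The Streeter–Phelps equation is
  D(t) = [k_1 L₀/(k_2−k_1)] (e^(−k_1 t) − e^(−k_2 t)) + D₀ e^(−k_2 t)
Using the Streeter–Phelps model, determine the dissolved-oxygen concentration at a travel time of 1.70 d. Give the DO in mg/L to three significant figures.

k_1 L₀/(k_2−k_1) = 0.165×28.9/(0.753−0.165) = 4.769/0.5880 = 8.110 mg/L.
e^(−k_1 t) = e^(−0.165×1.700) = 0.7554; e^(−k_2 t) = e^(−0.753×1.700) = 0.2780.
D = 8.110 × (0.7554 − 0.2780) + 0.284 × 0.2780 = 3.872 + 0.07895 = 3.950 mg/L.
DO = C_s − D = 9.48 − 3.950 = 5.530 mg/L.

DO ≈ 5.53 mg/L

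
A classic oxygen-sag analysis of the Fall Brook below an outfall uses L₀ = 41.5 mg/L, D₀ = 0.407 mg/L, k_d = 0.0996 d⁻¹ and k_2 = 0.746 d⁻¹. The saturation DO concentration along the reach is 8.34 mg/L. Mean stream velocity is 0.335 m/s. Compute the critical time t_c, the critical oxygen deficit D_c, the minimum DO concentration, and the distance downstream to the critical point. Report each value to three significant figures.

t_c ≈ 3.01 d; D_c ≈ 4.10 mg/L; min DO ≈ 4.24 mg/L; x_c ≈ 87.2 km

t_c = [1/(k_2−k_d)] ln[(k_2/k_d)(1 − D₀(k_2−k_d)/(k_d L₀))]
= [1/(0.746−0.0996)] ln[(0.746/0.0996)(1 − 0.407×0.6464/(0.0996×41.5))]
= (1/0.6464) ln[7.490 × 0.9364] = 1.547 × ln(7.013) = 1.547 × 1.948 = 3.013 d.
L(t_c) = L₀ e^(−k_d t_c) = 41.5 × 0.7407 = 30.74 mg/L, and at the critical point k_2 D_c = k_d L, so D_c = (0.0996/0.746) × 30.74 = 4.104 mg/L.
Minimum DO = C_s − D_c = 8.34 − 4.104 = 4.236 mg/L.
x_c = v t_c = 0.335 m/s × 3.013 d × 86400 s/d = 87220 m ≈ 87.2 km.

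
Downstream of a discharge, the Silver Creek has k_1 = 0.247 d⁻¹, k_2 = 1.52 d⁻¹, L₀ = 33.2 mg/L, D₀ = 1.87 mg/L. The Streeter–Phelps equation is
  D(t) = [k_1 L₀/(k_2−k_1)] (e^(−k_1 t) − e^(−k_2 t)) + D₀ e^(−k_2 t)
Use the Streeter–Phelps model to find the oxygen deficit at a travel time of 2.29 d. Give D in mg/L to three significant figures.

D ≈ 3.52 mg/L

k_1 L₀/(k_2−k_1) = 0.247×33.2/(1.52−0.247) = 8.200/1.273 = 6.442 mg/L.
e^(−k_1 t) = e^(−0.247×2.290) = 0.5680; e^(−k_2 t) = e^(−1.52×2.290) = 0.03078.
D = 6.442 × (0.5680 − 0.03078) + 1.87 × 0.03078 = 3.461 + 0.05756 = 3.518 mg/L.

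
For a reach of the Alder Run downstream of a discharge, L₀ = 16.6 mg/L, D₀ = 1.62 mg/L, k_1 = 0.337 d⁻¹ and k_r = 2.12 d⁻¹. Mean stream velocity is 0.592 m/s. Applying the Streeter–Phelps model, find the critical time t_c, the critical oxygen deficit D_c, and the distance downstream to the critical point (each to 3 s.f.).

t_c ≈ 0.624 d; D_c ≈ 2.14 mg/L; x_c ≈ 31.9 km

With k_r/k_1 = 6.291 and 1 − D₀(k_r−k_1)/(k_1 L₀) = 0.4837,
t_c = ln(6.291 × 0.4837) / (2.12 − 0.337) = ln(3.043) / 1.783 = 1.113/1.783 = 0.6241 d.
L(t_c) = L₀ e^(−k_1 t_c) = 16.6 × 0.8103 = 13.45 mg/L, and at the critical point k_r D_c = k_1 L, so D_c = (0.337/2.12) × 13.45 = 2.138 mg/L.
x_c = v t_c = 0.592 m/s × 0.6241 d × 86400 s/d = 31920 m ≈ 31.9 km.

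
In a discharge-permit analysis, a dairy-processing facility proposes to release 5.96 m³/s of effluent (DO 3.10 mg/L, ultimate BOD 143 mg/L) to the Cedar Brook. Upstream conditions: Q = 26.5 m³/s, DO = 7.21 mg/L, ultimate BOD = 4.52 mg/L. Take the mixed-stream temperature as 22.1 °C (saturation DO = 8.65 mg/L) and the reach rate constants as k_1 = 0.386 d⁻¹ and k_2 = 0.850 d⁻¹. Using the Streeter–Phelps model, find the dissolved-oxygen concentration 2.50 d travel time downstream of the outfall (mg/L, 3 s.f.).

Mixed DO = (26.5×7.21 + 5.96×3.10)/(26.5+5.96) = 209.5/32.46 = 6.455 mg/L.
Mixed L₀ = (26.5×4.52 + 5.96×143)/(32.46) = 972.1/32.46 = 29.95 mg/L.
Initial deficit D₀ = C_s − DO₀ = 8.65 − 6.455 = 2.195 mg/L.
D(2.50) = [0.386×29.95/(0.850−0.386)](e^(−0.386×2.50) − e^(−0.850×2.50)) + 2.195 e^(−0.850×2.50)
= 24.91 × (0.3810 − 0.1194) + 2.195 × 0.1194 = 6.778 mg/L.
DO = 8.65 − 6.778 = 1.872 mg/L.

DO ≈ 1.87 mg/L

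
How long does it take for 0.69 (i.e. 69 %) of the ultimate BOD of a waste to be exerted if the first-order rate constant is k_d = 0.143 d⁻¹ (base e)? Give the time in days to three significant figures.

y/L₀ = 1 − e^(−k_d t) = 0.69 ⇒ e^(−k_d t) = 0.310
t = −ln(0.310) / 0.143 = 1.171 / 0.143 = 8.190 d.

t ≈ 8.19 d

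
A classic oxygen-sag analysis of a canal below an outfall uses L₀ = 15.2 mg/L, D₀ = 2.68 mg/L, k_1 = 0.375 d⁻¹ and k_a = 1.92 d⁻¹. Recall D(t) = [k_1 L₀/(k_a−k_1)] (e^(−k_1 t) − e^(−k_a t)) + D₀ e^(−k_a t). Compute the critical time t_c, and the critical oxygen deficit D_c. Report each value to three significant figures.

With k_a/k_1 = 5.120 and 1 − D₀(k_a−k_1)/(k_1 L₀) = 0.2736,
t_c = ln(5.120 × 0.2736) / (1.92 − 0.375) = ln(1.401) / 1.545 = 0.3370/1.545 = 0.2181 d.
D_c = (k_1/k_a) L₀ e^(−k_1 t_c) = (0.375/1.92) × 15.2 × e^(−0.375×0.2181) = 0.1953 × 15.2 × 0.9215 = 2.736 mg/L.

t_c ≈ 0.218 d; D_c ≈ 2.74 mg/L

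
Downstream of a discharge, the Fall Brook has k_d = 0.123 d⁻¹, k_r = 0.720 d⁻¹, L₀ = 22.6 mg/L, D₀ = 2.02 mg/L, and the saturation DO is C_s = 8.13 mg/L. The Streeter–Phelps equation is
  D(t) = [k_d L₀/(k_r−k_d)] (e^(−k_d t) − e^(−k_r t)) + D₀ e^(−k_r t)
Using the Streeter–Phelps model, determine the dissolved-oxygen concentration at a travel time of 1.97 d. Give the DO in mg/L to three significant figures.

DO ≈ 5.11 mg/L

k_d L₀/(k_r−k_d) = 0.123×22.6/(0.720−0.123) = 2.780/0.5970 = 4.656 mg/L.
e^(−k_d t) = e^(−0.123×1.970) = 0.7848; e^(−k_r t) = e^(−0.720×1.970) = 0.2421.
D = 4.656 × (0.7848 − 0.2421) + 2.02 × 0.2421 = 2.527 + 0.4890 = 3.016 mg/L.
DO = C_s − D = 8.13 − 3.016 = 5.114 mg/L.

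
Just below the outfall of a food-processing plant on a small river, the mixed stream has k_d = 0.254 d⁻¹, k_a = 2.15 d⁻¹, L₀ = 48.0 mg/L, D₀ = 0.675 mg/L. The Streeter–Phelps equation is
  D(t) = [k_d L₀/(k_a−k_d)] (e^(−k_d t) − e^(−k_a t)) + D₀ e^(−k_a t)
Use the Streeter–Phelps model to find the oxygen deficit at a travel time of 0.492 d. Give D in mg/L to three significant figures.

D ≈ 3.68 mg/L

k_d L₀/(k_a−k_d) = 0.254×48.0/(2.15−0.254) = 12.19/1.896 = 6.430 mg/L.
e^(−k_d t) = e^(−0.254×0.4920) = 0.8825; e^(−k_a t) = e^(−2.15×0.4920) = 0.3472.
D = 6.430 × (0.8825 − 0.3472) + 0.675 × 0.3472 = 3.442 + 0.2344 = 3.677 mg/L.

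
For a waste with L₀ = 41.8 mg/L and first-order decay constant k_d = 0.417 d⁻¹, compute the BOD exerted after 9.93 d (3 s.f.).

y ≈ 41.1 mg/L

y_t = L₀(1 − e^(−k_d t)) = 41.8 × (1 − e^(−0.417×9.93))
= 41.8 × (1 − 0.01591) = 41.8 × 0.9841 = 41.13 mg/L.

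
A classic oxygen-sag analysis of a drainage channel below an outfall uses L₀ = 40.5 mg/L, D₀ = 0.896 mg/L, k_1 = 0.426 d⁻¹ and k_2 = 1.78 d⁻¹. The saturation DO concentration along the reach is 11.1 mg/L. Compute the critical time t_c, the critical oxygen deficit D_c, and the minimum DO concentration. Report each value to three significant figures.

t_c ≈ 1.00 d; D_c ≈ 6.32 mg/L; min DO ≈ 4.78 mg/L

With k_2/k_1 = 4.178 and 1 − D₀(k_2−k_1)/(k_1 L₀) = 0.9297,
t_c = ln(4.178 × 0.9297) / (1.78 − 0.426) = ln(3.885) / 1.354 = 1.357/1.354 = 1.002 d.
L(t_c) = L₀ e^(−k_1 t_c) = 40.5 × 0.6525 = 26.43 mg/L, and at the critical point k_2 D_c = k_1 L, so D_c = (0.426/1.78) × 26.43 = 6.324 mg/L.
Minimum DO = C_s − D_c = 11.1 − 6.324 = 4.776 mg/L.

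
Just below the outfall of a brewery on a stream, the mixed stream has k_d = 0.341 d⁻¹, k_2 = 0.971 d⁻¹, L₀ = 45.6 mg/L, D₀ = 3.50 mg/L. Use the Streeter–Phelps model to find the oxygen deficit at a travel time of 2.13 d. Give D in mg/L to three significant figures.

D ≈ 9.26 mg/L

k_d L₀/(k_2−k_d) = 0.341×45.6/(0.971−0.341) = 15.55/0.6300 = 24.68 mg/L.
e^(−k_d t) = e^(−0.341×2.130) = 0.4837; e^(−k_2 t) = e^(−0.971×2.130) = 0.1264.
D = 24.68 × (0.4837 − 0.1264) + 3.50 × 0.1264 = 8.818 + 0.4424 = 9.261 mg/L.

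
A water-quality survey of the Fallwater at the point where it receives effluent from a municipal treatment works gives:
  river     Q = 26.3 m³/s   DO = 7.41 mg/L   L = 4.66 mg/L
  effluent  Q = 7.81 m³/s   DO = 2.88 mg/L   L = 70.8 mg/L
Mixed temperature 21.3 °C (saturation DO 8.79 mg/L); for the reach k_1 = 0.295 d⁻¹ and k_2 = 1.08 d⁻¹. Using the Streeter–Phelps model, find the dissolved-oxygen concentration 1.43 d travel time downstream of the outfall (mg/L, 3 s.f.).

Mixed DO = (26.3×7.41 + 7.81×2.88)/(26.3+7.81) = 217.4/34.11 = 6.373 mg/L.
Mixed L₀ = (26.3×4.66 + 7.81×70.8)/(34.11) = 675.5/34.11 = 19.80 mg/L.
Initial deficit D₀ = C_s − DO₀ = 8.79 − 6.373 = 2.417 mg/L.
D(1.43) = [0.295×19.80/(1.08−0.295)](e^(−0.295×1.43) − e^(−1.08×1.43)) + 2.417 e^(−1.08×1.43)
= 7.442 × (0.6558 − 0.2134) + 2.417 × 0.2134 = 3.808 mg/L.
DO = 8.79 − 3.808 = 4.982 mg/L.

DO ≈ 4.98 mg/L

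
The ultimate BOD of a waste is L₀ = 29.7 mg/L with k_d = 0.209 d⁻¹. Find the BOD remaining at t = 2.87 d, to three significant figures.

L ≈ 16.3 mg/L

L_t = L₀ e^(−k_d t) = 29.7 × e^(−0.209×2.87) = 29.7 × 0.5489 = 16.30 mg/L.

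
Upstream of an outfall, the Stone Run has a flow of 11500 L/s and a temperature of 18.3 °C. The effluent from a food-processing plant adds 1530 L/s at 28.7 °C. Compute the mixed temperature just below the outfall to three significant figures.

Flow-weighted mixing: C = (Q_r C_r + Q_w C_w)/(Q_r + Q_w)
= (11500×18.3 + 1530×28.7)/(11500 + 1530) = 254400/13030 = 19.52 °C.

19.5 °C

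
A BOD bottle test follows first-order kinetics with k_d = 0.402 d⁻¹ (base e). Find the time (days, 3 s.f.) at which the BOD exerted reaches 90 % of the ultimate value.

t ≈ 5.73 d

y/L₀ = 1 − e^(−k_d t) = 0.90 ⇒ e^(−k_d t) = 0.100
t = −ln(0.100) / 0.402 = 2.303 / 0.402 = 5.728 d.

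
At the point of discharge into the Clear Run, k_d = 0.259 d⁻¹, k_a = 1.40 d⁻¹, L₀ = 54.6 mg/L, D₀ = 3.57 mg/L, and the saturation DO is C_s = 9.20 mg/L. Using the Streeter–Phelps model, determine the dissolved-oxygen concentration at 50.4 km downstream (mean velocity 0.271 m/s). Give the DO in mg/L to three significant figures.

DO ≈ 2.54 mg/L

Travel time t = x/v = 50.4 km / (0.271 m/s) = 50400 m / 0.271 m/s = 186000 s = 2.153 d.
k_d L₀/(k_a−k_d) = 0.259×54.6/(1.40−0.259) = 14.14/1.141 = 12.39 mg/L.
e^(−k_d t) = e^(−0.259×2.153) = 0.5726; e^(−k_a t) = e^(−1.40×2.153) = 0.04912.
D = 12.39 × (0.5726 − 0.04912) + 3.57 × 0.04912 = 6.488 + 0.1754 = 6.664 mg/L.
DO = C_s − D = 9.20 − 6.664 = 2.536 mg/L.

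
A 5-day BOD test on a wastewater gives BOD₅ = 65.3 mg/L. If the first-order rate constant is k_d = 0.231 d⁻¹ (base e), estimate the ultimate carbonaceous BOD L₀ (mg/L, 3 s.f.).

L₀ ≈ 95.3 mg/L

BOD₅ = L₀(1 − e^(−5k_d)) ⇒ L₀ = BOD₅ / (1 − e^(−5×0.231))
= 65.3 / (1 − 0.3151) = 65.3 / 0.6849 = 95.34 mg/L.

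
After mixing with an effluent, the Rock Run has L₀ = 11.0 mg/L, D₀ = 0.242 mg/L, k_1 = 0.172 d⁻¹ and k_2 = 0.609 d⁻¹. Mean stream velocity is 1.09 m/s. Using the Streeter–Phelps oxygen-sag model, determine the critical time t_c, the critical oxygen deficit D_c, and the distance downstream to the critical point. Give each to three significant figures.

At the critical point dD/dt = 0, so k_1 L₀ e^(−k_1 t) = k_2 D. Substituting D(t) from the Streeter–Phelps equation and solving for t gives
t_c = ln[(k_2/k_1)(1 − D₀(k_2−k_1)/(k_1 L₀))] / (k_2−k_1).
Here k_2−k_1 = 0.4370 d⁻¹ and 1 − D₀(k_2−k_1)/(k_1 L₀) = 1 − 0.242×0.4370/(0.172×11.0) = 0.9441, so
t_c = ln(3.541 × 0.9441) / 0.4370 = 1.207 / 0.4370 = 2.762 d.
L(t_c) = L₀ e^(−k_1 t_c) = 11.0 × 0.6219 = 6.841 mg/L, and at the critical point k_2 D_c = k_1 L, so D_c = (0.172/0.609) × 6.841 = 1.932 mg/L.
x_c = v t_c = 1.09 m/s × 2.762 d × 86400 s/d = 260100 m ≈ 260 km.

t_c ≈ 2.76 d; D_c ≈ 1.93 mg/L; x_c ≈ 260 km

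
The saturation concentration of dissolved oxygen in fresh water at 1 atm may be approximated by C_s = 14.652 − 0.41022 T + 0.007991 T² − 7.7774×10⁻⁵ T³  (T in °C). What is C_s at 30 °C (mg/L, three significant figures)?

C_s ≈ 7.44 mg/L

C_s = 14.652 − 0.41022×30 + 0.007991×30² − 7.7774×10⁻⁵×30³ = 7.437 mg/L.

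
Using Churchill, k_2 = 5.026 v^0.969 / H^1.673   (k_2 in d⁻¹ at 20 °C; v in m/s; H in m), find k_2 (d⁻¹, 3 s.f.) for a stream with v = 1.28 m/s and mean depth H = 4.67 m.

k_2 = 5.026 × 1.28^0.969 / 4.67^1.673 = 5.026 × 1.270 / 13.18 = 0.4846 d⁻¹.

k_2 ≈ 0.485 d⁻¹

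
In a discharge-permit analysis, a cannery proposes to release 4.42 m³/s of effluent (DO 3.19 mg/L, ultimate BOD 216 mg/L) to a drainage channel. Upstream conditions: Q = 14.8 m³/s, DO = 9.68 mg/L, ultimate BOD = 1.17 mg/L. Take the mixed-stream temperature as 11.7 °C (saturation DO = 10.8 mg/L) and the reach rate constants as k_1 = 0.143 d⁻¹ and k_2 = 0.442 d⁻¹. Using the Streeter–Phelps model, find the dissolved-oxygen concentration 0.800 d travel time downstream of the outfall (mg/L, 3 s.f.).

DO ≈ 4.38 mg/L

Mixed DO = (14.8×9.68 + 4.42×3.19)/(14.8+4.42) = 157.4/19.22 = 8.188 mg/L.
Mixed L₀ = (14.8×1.17 + 4.42×216)/(19.22) = 972.0/19.22 = 50.57 mg/L.
Initial deficit D₀ = C_s − DO₀ = 10.8 − 8.188 = 2.612 mg/L.
D(0.800) = [0.143×50.57/(0.442−0.143)](e^(−0.143×0.800) − e^(−0.442×0.800)) + 2.612 e^(−0.442×0.800)
= 24.19 × (0.8919 − 0.7022) + 2.612 × 0.7022 = 6.424 mg/L.
DO = 10.8 − 6.424 = 4.376 mg/L.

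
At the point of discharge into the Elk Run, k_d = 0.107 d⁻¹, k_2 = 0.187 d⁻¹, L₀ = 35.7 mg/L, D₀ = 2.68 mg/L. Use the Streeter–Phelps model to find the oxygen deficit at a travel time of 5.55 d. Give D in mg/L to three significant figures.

k_d L₀/(k_2−k_d) = 0.107×35.7/(0.187−0.107) = 3.820/0.08000 = 47.75 mg/L.
e^(−k_d t) = e^(−0.107×5.550) = 0.5522; e^(−k_2 t) = e^(−0.187×5.550) = 0.3542.
D = 47.75 × (0.5522 − 0.3542) + 2.68 × 0.3542 = 9.453 + 0.9493 = 10.40 mg/L.

D ≈ 10.4 mg/L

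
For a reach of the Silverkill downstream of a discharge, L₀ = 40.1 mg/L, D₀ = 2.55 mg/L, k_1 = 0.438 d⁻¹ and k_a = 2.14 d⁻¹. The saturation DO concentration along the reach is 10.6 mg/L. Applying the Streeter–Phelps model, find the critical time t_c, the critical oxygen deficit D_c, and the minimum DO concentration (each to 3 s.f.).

t_c ≈ 0.765 d; D_c ≈ 5.87 mg/L; min DO ≈ 4.73 mg/L

At the critical point dD/dt = 0, so k_1 L₀ e^(−k_1 t) = k_a D. Substituting D(t) from the Streeter–Phelps equation and solving for t gives
t_c = ln[(k_a/k_1)(1 − D₀(k_a−k_1)/(k_1 L₀))] / (k_a−k_1).
Here k_a−k_1 = 1.702 d⁻¹ and 1 − D₀(k_a−k_1)/(k_1 L₀) = 1 − 2.55×1.702/(0.438×40.1) = 0.7529, so
t_c = ln(4.886 × 0.7529) / 1.702 = 1.303 / 1.702 = 0.7653 d.
L(t_c) = L₀ e^(−k_1 t_c) = 40.1 × 0.7152 = 28.68 mg/L, and at the critical point k_a D_c = k_1 L, so D_c = (0.438/2.14) × 28.68 = 5.870 mg/L.
Minimum DO = C_s − D_c = 10.6 − 5.870 = 4.730 mg/L.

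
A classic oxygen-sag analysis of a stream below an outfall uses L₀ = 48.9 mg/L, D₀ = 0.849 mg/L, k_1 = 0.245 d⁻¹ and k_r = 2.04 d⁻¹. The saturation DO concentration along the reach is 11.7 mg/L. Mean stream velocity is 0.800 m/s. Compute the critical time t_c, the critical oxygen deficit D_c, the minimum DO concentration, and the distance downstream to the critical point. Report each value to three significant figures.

At the critical point dD/dt = 0, so k_1 L₀ e^(−k_1 t) = k_r D. Substituting D(t) from the Streeter–Phelps equation and solving for t gives
t_c = ln[(k_r/k_1)(1 − D₀(k_r−k_1)/(k_1 L₀))] / (k_r−k_1).
Here k_r−k_1 = 1.795 d⁻¹ and 1 − D₀(k_r−k_1)/(k_1 L₀) = 1 − 0.849×1.795/(0.245×48.9) = 0.8728, so
t_c = ln(8.327 × 0.8728) / 1.795 = 1.983 / 1.795 = 1.105 d.
L(t_c) = L₀ e^(−k_1 t_c) = 48.9 × 0.7628 = 37.30 mg/L, and at the critical point k_r D_c = k_1 L, so D_c = (0.245/2.04) × 37.30 = 4.480 mg/L.
Minimum DO = C_s − D_c = 11.7 − 4.480 = 7.220 mg/L.
x_c = v t_c = 0.800 m/s × 1.105 d × 86400 s/d = 76370 m ≈ 76.4 km.

t_c ≈ 1.10 d; D_c ≈ 4.48 mg/L; min DO ≈ 7.22 mg/L; x_c ≈ 76.4 km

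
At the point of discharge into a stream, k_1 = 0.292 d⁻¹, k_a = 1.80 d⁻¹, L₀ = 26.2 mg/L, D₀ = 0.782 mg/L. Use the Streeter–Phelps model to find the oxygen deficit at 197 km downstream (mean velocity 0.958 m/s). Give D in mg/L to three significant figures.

Travel time t = x/v = 197 km / (0.958 m/s) = 197000 m / 0.958 m/s = 205600 s = 2.380 d.
k_1 L₀/(k_a−k_1) = 0.292×26.2/(1.80−0.292) = 7.650/1.508 = 5.073 mg/L.
e^(−k_1 t) = e^(−0.292×2.380) = 0.4991; e^(−k_a t) = e^(−1.80×2.380) = 0.01379.
D = 5.073 × (0.4991 − 0.01379) + 0.782 × 0.01379 = 2.462 + 0.01078 = 2.473 mg/L.

D ≈ 2.47 mg/L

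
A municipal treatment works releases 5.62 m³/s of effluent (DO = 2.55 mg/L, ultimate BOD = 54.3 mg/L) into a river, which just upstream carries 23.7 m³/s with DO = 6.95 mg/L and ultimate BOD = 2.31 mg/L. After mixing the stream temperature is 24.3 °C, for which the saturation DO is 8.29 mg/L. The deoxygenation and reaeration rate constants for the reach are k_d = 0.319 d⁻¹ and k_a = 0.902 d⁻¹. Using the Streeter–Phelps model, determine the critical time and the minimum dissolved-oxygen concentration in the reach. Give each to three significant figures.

t_c ≈ 1.11 d; minimum DO ≈ 5.24 mg/L

Mixed DO = (23.7×6.95 + 5.62×2.55)/(23.7+5.62) = 179.0/29.32 = 6.107 mg/L.
Mixed L₀ = (23.7×2.31 + 5.62×54.3)/(29.32) = 359.9/29.32 = 12.28 mg/L.
Initial deficit D₀ = C_s − DO₀ = 8.29 − 6.107 = 2.183 mg/L.
t_c = (1/0.5830) ln[(0.902/0.319)(1 − 2.183×0.5830/(0.319×12.28))] = 1.715 × ln(1.908) = 1.109 d.
D_c = (0.319/0.902) × 12.28 × e^(−0.319×1.109) = 0.3537 × 12.28 × 0.7021 = 3.048 mg/L.
Minimum DO = 8.29 − 3.048 = 5.242 mg/L.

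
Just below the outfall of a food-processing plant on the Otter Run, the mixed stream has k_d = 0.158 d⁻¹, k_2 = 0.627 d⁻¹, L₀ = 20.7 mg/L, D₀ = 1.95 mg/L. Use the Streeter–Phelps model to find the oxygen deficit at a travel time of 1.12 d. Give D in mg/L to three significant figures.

k_d L₀/(k_2−k_d) = 0.158×20.7/(0.627−0.158) = 3.271/0.4690 = 6.974 mg/L.
e^(−k_d t) = e^(−0.158×1.120) = 0.8378; e^(−k_2 t) = e^(−0.627×1.120) = 0.4955.
D = 6.974 × (0.8378 − 0.4955) + 1.95 × 0.4955 = 2.387 + 0.9662 = 3.353 mg/L.

D ≈ 3.35 mg/L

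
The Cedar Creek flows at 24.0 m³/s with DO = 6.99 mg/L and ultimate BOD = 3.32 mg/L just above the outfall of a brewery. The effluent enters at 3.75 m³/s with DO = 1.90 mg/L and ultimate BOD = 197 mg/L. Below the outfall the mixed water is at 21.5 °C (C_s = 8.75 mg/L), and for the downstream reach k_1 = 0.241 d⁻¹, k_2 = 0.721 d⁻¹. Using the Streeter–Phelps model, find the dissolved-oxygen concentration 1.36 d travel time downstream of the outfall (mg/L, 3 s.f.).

DO ≈ 2.72 mg/L

Mixed DO = (24.0×6.99 + 3.75×1.90)/(24.0+3.75) = 174.9/27.75 = 6.302 mg/L.
Mixed L₀ = (24.0×3.32 + 3.75×197)/(27.75) = 818.4/27.75 = 29.49 mg/L.
Initial deficit D₀ = C_s − DO₀ = 8.75 − 6.302 = 2.448 mg/L.
D(1.36) = [0.241×29.49/(0.721−0.241)](e^(−0.241×1.36) − e^(−0.721×1.36)) + 2.448 e^(−0.721×1.36)
= 14.81 × (0.7205 − 0.3751) + 2.448 × 0.3751 = 6.033 mg/L.
DO = 8.75 − 6.033 = 2.717 mg/L.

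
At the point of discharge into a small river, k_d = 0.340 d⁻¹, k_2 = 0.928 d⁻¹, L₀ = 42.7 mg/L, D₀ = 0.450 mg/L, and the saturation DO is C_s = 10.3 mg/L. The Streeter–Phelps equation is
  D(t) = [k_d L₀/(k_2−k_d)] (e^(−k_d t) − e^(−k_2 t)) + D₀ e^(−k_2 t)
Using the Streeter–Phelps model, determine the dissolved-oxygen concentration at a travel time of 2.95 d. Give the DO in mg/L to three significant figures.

k_d L₀/(k_2−k_d) = 0.340×42.7/(0.928−0.340) = 14.52/0.5880 = 24.69 mg/L.
e^(−k_d t) = e^(−0.340×2.950) = 0.3668; e^(−k_2 t) = e^(−0.928×2.950) = 0.06473.
D = 24.69 × (0.3668 − 0.06473) + 0.450 × 0.06473 = 7.458 + 0.02913 = 7.487 mg/L.
DO = C_s − D = 10.3 − 7.487 = 2.813 mg/L.

DO ≈ 2.81 mg/L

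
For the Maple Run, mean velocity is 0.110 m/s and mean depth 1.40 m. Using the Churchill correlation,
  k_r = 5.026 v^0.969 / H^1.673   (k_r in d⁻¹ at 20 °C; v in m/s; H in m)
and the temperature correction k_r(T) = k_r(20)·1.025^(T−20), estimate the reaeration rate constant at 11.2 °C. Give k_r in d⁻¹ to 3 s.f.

k_r(20) = 5.026 × 0.110^0.969 / 1.40^1.673 = 5.026 × 0.1178 / 1.756 = 0.3372 d⁻¹.
k_r(11.2) = 0.3372 × 1.025^(11.2−20) = 0.3372 × 0.8047 = 0.2713 d⁻¹.

k_r ≈ 0.271 d⁻¹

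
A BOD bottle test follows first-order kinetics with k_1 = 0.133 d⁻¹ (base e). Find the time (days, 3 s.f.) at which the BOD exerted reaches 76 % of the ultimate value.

t ≈ 10.7 d

y/L₀ = 1 − e^(−k_1 t) = 0.76 ⇒ e^(−k_1 t) = 0.240
t = −ln(0.240) / 0.133 = 1.427 / 0.133 = 10.73 d.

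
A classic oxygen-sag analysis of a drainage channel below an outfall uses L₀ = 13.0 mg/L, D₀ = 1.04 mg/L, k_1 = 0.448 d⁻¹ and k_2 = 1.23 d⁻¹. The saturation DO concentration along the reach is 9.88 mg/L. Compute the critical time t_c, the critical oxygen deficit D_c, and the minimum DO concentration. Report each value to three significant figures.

With k_2/k_1 = 2.746 and 1 − D₀(k_2−k_1)/(k_1 L₀) = 0.8604,
t_c = ln(2.746 × 0.8604) / (1.23 − 0.448) = ln(2.362) / 0.7820 = 0.8596/0.7820 = 1.099 d.
L(t_c) = L₀ e^(−k_1 t_c) = 13.0 × 0.6111 = 7.945 mg/L, and at the critical point k_2 D_c = k_1 L, so D_c = (0.448/1.23) × 7.945 = 2.894 mg/L.
Minimum DO = C_s − D_c = 9.88 − 2.894 = 6.986 mg/L.

t_c ≈ 1.10 d; D_c ≈ 2.89 mg/L; min DO ≈ 6.99 mg/L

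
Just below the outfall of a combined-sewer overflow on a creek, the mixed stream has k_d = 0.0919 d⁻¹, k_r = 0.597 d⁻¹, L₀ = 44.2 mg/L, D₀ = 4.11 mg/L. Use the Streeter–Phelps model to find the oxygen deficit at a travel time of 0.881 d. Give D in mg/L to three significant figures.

k_d L₀/(k_r−k_d) = 0.0919×44.2/(0.597−0.0919) = 4.062/0.5051 = 8.042 mg/L.
e^(−k_d t) = e^(−0.0919×0.8810) = 0.9222; e^(−k_r t) = e^(−0.597×0.8810) = 0.5910.
D = 8.042 × (0.9222 − 0.5910) + 4.11 × 0.5910 = 2.664 + 2.429 = 5.093 mg/L.

D ≈ 5.09 mg/L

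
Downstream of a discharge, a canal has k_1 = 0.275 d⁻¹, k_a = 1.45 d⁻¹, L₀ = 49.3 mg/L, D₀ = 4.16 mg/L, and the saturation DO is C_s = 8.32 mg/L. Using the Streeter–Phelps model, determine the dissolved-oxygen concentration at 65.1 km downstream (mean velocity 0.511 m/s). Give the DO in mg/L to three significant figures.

DO ≈ 1.50 mg/L

Travel time t = x/v = 65.1 km / (0.511 m/s) = 65100 m / 0.511 m/s = 127400 s = 1.475 d.
k_1 L₀/(k_a−k_1) = 0.275×49.3/(1.45−0.275) = 13.56/1.175 = 11.54 mg/L.
e^(−k_1 t) = e^(−0.275×1.475) = 0.6667; e^(−k_a t) = e^(−1.45×1.475) = 0.1179.
D = 11.54 × (0.6667 − 0.1179) + 4.16 × 0.1179 = 6.332 + 0.4904 = 6.822 mg/L.
DO = C_s − D = 8.32 − 6.822 = 1.498 mg/L.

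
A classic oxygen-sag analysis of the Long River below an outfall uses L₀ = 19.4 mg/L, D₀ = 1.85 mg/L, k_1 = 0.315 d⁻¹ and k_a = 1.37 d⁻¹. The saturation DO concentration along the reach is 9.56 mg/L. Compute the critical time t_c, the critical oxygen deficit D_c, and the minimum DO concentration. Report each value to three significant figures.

t_c = [1/(k_a−k_1)] ln[(k_a/k_1)(1 − D₀(k_a−k_1)/(k_1 L₀))]
= [1/(1.37−0.315)] ln[(1.37/0.315)(1 − 1.85×1.055/(0.315×19.4))]
= (1/1.055) ln[4.349 × 0.6806] = 0.9479 × ln(2.960) = 0.9479 × 1.085 = 1.029 d.
L(t_c) = L₀ e^(−k_1 t_c) = 19.4 × 0.7232 = 14.03 mg/L, and at the critical point k_a D_c = k_1 L, so D_c = (0.315/1.37) × 14.03 = 3.226 mg/L.
Minimum DO = C_s − D_c = 9.56 − 3.226 = 6.334 mg/L.

t_c ≈ 1.03 d; D_c ≈ 3.23 mg/L; min DO ≈ 6.33 mg/L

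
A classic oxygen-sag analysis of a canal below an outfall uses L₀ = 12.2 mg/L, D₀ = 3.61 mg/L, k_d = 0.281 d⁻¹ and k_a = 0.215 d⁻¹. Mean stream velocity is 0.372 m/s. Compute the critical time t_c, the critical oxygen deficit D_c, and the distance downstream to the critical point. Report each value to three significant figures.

t_c ≈ 3.04 d; D_c ≈ 6.79 mg/L; x_c ≈ 97.7 km

With k_a/k_d = 0.7651 and 1 − D₀(k_a−k_d)/(k_d L₀) = 1.070,
t_c = ln(0.7651 × 1.070) / (0.215 − 0.281) = ln(0.8183) / -0.06600 = -0.2005/-0.06600 = 3.038 d.
L(t_c) = L₀ e^(−k_d t_c) = 12.2 × 0.4258 = 5.195 mg/L, and at the critical point k_a D_c = k_d L, so D_c = (0.281/0.215) × 5.195 = 6.790 mg/L.
x_c = v t_c = 0.372 m/s × 3.038 d × 86400 s/d = 97650 m ≈ 97.7 km.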